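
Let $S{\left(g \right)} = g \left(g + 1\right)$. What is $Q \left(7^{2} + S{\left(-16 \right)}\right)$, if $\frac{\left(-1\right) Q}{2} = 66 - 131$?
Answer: $37570$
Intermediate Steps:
$Q = 130$ ($Q = - 2 \left(66 - 131\right) = \left(-2\right) \left(-65\right) = 130$)
$S{\left(g \right)} = g \left(1 + g\right)$
$Q \left(7^{2} + S{\left(-16 \right)}\right) = 130 \left(7^{2} - 16 \left(1 - 16\right)\right) = 130 \left(49 - -240\right) = 130 \left(49 + 240\right) = 130 \cdot 289 = 37570$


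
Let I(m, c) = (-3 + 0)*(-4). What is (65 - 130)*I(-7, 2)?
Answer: -780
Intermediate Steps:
I(m, c) = 12 (I(m, c) = -3*(-4) = 12)
(65 - 130)*I(-7, 2) = (65 - 130)*12 = -65*12 = -780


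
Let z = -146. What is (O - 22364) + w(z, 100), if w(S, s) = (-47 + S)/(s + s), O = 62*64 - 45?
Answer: -3688393/200 ≈ -18442.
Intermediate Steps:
O = 3923 (O = 3968 - 45 = 3923)
w(S, s) = (-47 + S)/(2*s) (w(S, s) = (-47 + S)/((2*s)) = (-47 + S)*(1/(2*s)) = (-47 + S)/(2*s))
(O - 22364) + w(z, 100) = (3923 - 22364) + (1/2)*(-47 - 146)/100 = -18441 + (1/2)*(1/100)*(-193) = -18441 - 193/200 = -3688393/200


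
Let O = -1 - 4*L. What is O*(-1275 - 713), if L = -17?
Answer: -133196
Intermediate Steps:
O = 67 (O = -1 - 4*(-17) = -1 + 68 = 67)
O*(-1275 - 713) = 67*(-1275 - 713) = 67*(-1988) = -133196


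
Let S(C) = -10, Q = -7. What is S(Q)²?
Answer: 100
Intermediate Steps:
S(Q)² = (-10)² = 100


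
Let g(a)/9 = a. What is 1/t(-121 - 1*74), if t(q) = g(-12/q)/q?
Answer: -4225/12 ≈ -352.08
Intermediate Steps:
g(a) = 9*a
t(q) = -108/q**2 (t(q) = (9*(-12/q))/q = (-108/q)/q = -108/q**2)
1/t(-121 - 1*74) = 1/(-108/(-121 - 1*74)**2) = 1/(-108/(-121 - 74)**2) = 1/(-108/(-195)**2) = 1/(-108*1/38025) = 1/(-12/4225) = -4225/12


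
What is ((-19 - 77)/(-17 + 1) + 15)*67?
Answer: 1407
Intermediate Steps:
((-19 - 77)/(-17 + 1) + 15)*67 = (-96/(-16) + 15)*67 = (-96*(-1/16) + 15)*67 = (6 + 15)*67 = 21*67 = 1407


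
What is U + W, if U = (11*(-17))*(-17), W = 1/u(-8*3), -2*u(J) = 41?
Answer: 130337/41 ≈ 3179.0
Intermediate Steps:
u(J) = -41/2 (u(J) = -1/2*41 = -41/2)
W = -2/41 (W = 1/(-41/2) = -2/41 ≈ -0.048781)
U = 3179 (U = -187*(-17) = 3179)
U + W = 3179 - 2/41 = 130337/41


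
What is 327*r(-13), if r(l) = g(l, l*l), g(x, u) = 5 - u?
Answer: -53628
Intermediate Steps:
r(l) = 5 - l**2 (r(l) = 5 - l*l = 5 - l**2)
327*r(-13) = 327*(5 - 1*(-13)**2) = 327*(5 - 1*169) = 327*(5 - 169) = 327*(-164) = -53628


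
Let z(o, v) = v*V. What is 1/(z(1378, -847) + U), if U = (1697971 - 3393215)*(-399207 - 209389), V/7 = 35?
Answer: 1/1031718509909 ≈ 9.6926e-13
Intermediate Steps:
V = 245 (V = 7*35 = 245)
z(o, v) = 245*v (z(o, v) = v*245 = 245*v)
U = 1031718717424 (U = -1695244*(-608596) = 1031718717424)
1/(z(1378, -847) + U) = 1/(245*(-847) + 1031718717424) = 1/(-207515 + 1031718717424) = 1/1031718509909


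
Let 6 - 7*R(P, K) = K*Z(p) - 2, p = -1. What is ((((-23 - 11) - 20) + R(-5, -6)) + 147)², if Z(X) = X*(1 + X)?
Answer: 434281/49 ≈ 8862.9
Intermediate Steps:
R(P, K) = 8/7 (R(P, K) = 6/7 - (K*(-(1 - 1)) - 2)/7 = 6/7 - (K*(-1*0) - 2)/7 = 6/7 - (K*0 - 2)/7 = 6/7 - (0 - 2)/7 = 6/7 - ⅐*(-2) = 6/7 + 2/7 = 8/7)
((((-23 - 11) - 20) + R(-5, -6)) + 147)² = ((((-23 - 11) - 20) + 8/7) + 147)² = (((-34 - 20) + 8/7) + 147)² = ((-54 + 8/7) + 147)² = (-370/7 + 147)² = (659/7)² = 434281/49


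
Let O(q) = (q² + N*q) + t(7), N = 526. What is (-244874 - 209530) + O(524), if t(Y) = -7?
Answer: 95789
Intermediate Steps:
O(q) = -7 + q² + 526*q (O(q) = (q² + 526*q) - 7 = -7 + q² + 526*q)
(-244874 - 209530) + O(524) = (-244874 - 209530) + (-7 + 524² + 526*524) = -454404 + (-7 + 274576 + 275624) = -454404 + 550193 = 95789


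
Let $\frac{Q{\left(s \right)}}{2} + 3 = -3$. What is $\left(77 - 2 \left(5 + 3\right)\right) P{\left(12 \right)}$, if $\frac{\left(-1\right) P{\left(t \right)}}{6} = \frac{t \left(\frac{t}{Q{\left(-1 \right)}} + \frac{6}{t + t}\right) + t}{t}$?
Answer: $- \frac{183}{2} \approx -91.5$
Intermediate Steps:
$Q{\left(s \right)} = -12$ ($Q{\left(s \right)} = -6 + 2 \left(-3\right) = -6 - 6 = -12$)
$P{\left(t \right)} = - \frac{6 \left(t + t \left(\frac{3}{t} - \frac{t}{12}\right)\right)}{t}$ ($P{\left(t \right)} = - 6 \frac{t \left(\frac{t}{-12} + \frac{6}{t + t}\right) + t}{t} = - 6 \frac{t \left(t \left(- \frac{1}{12}\right) + \frac{6}{2 t}\right) + t}{t} = - 6 \frac{t \left(- \frac{t}{12} + 6 \frac{1}{2 t}\right) + t}{t} = - 6 \frac{t \left(- \frac{t}{12} + \frac{3}{t}\right) + t}{t} = - 6 \frac{t \left(\frac{3}{t} - \frac{t}{12}\right) + t}{t} = - 6 \frac{t + t \left(\frac{3}{t} - \frac{t}{12}\right)}{t} = - \frac{6 \left(t + t \left(\frac{3}{t} - \frac{t}{12}\right)\right)}{t}$)
$\left(77 - 2 \left(5 + 3\right)\right) P{\left(12 \right)} = \left(77 - 2 \left(5 + 3\right)\right) \left(-6 + \frac{1}{2} \cdot 12 - \frac{18}{12}\right) = \left(77 - 16\right) \left(-6 + 6 - \frac{3}{2}\right) = 61 \left(- \frac{3}{2}\right) = - \frac{183}{2}$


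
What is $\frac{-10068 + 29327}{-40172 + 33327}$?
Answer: $- \frac{19259}{6845} \approx -2.8136$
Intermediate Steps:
$\frac{-10068 + 29327}{-40172 + 33327} = \frac{19259}{-6845} = 19259 \left(- \frac{1}{6845}\right) = - \frac{19259}{6845}$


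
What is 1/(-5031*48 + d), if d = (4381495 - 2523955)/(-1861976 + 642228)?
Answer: -304937/73639090641 ≈ -4.1410e-6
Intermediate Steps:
d = -464385/304937 (d = 1857540/(-1219748) = 1857540*(-1/1219748) = -464385/304937 ≈ -1.5229)
1/(-5031*48 + d) = 1/(-5031*48 - 464385/304937) = 1/(-241488 - 464385/304937) = 1/(-73639090641/304937) = -304937/73639090641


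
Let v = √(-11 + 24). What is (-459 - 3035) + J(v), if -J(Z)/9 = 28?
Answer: -3746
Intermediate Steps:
v = √13 ≈ 3.6056
J(Z) = -252 (J(Z) = -9*28 = -252)
(-459 - 3035) + J(v) = (-459 - 3035) - 252 = -3494 - 252 = -3746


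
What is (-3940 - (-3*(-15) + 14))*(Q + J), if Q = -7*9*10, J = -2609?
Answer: 12952761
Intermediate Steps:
Q = -630 (Q = -63*10 = -630)
(-3940 - (-3*(-15) + 14))*(Q + J) = (-3940 - (-3*(-15) + 14))*(-630 - 2609) = (-3940 - (45 + 14))*(-3239) = (-3940 - 1*59)*(-3239) = (-3940 - 59)*(-3239) = -3999*(-3239) = 12952761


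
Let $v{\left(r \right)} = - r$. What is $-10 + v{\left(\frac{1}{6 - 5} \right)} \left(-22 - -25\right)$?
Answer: $-13$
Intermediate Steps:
$-10 + v{\left(\frac{1}{6 - 5} \right)} \left(-22 - -25\right) = -10 + - \frac{1}{6 - 5} \left(-22 - -25\right) = -10 + - 1^{-1} \left(-22 + 25\right) = -10 + \left(-1\right) 1 \cdot 3 = -10 - 3 = -13$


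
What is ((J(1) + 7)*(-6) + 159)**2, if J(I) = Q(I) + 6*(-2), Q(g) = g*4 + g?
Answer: 25281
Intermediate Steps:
Q(g) = 5*g (Q(g) = 4*g + g = 5*g)
J(I) = -12 + 5*I (J(I) = 5*I + 6*(-2) = 5*I - 12 = -12 + 5*I)
((J(1) + 7)*(-6) + 159)**2 = (((-12 + 5*1) + 7)*(-6) + 159)**2 = (((-12 + 5) + 7)*(-6) + 159)**2 = ((-7 + 7)*(-6) + 159)**2 = (0*(-6) + 159)**2 = (0 + 159)**2 = 159**2 = 25281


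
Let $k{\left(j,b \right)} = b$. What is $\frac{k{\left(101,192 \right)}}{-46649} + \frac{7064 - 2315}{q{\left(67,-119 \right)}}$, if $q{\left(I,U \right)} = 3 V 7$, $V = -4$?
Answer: $- \frac{73850743}{1306172} \approx -56.54$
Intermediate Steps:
$q{\left(I,U \right)} = -84$ ($q{\left(I,U \right)} = 3 \left(-4\right) 7 = \left(-12\right) 7 = -84$)
$\frac{k{\left(101,192 \right)}}{-46649} + \frac{7064 - 2315}{q{\left(67,-119 \right)}} = \frac{192}{-46649} + \frac{7064 - 2315}{-84} = 192 \left(- \frac{1}{46649}\right) + 4749 \left(- \frac{1}{84}\right) = - \frac{192}{46649} - \frac{1583}{28} = - \frac{73850743}{1306172}$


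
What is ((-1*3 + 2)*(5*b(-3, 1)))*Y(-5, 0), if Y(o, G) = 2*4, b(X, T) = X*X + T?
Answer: -400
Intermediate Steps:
b(X, T) = T + X² (b(X, T) = X² + T = T + X²)
Y(o, G) = 8
((-1*3 + 2)*(5*b(-3, 1)))*Y(-5, 0) = ((-1*3 + 2)*(5*(1 + (-3)²)))*8 = ((-3 + 2)*(5*(1 + 9)))*8 = -5*10*8 = -1*50*8 = -50*8 = -400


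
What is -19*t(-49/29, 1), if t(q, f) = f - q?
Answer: -1482/29 ≈ -51.103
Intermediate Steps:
-19*t(-49/29, 1) = -19*(1 - (-49)/29) = -19*(1 - 1*(-49/29)) = -19*(1 + 49/29) = -19*78/29 = -1482/29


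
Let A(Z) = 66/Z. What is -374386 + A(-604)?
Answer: -113064605/302 ≈ -3.7439e+5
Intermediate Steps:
-374386 + A(-604) = -374386 + 66/(-604) = -374386 + 66*(-1/604) = -374386 - 33/302 = -113064605/302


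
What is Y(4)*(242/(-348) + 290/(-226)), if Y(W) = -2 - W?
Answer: 38903/3277 ≈ 11.872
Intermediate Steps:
Y(4)*(242/(-348) + 290/(-226)) = (-2 - 1*4)*(242/(-348) + 290/(-226)) = (-2 - 4)*(242*(-1/348) + 290*(-1/226)) = -6*(-121/174 - 145/113) = -6*(-38903/19662) = 38903/3277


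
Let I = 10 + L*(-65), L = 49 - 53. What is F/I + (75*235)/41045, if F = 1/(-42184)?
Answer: 40148613791/93497883120 ≈ 0.42941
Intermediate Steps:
L = -4
I = 270 (I = 10 - 4*(-65) = 10 + 260 = 270)
F = -1/42184 ≈ -2.3706e-5
F/I + (75*235)/41045 = -1/42184/270 + (75*235)/41045 = -1/42184*1/270 + 17625*(1/41045) = -1/11389680 + 3525/8209 = 40148613791/93497883120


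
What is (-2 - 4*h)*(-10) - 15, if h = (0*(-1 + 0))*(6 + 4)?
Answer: 5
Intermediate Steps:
h = 0 (h = (0*(-1))*10 = 0*10 = 0)
(-2 - 4*h)*(-10) - 15 = (-2 - 4*0)*(-10) - 15 = (-2 + 0)*(-10) - 15 = -2*(-10) - 15 = 20 - 15 = 5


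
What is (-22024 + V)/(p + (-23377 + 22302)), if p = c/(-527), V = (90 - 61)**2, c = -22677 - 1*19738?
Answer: 656673/30830 ≈ 21.300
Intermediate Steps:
c = -42415 (c = -22677 - 19738 = -42415)
V = 841 (V = 29**2 = 841)
p = 2495/31 (p = -42415/(-527) = -42415*(-1/527) = 2495/31 ≈ 80.484)
(-22024 + V)/(p + (-23377 + 22302)) = (-22024 + 841)/(2495/31 + (-23377 + 22302)) = -21183/(2495/31 - 1075) = -21183/(-30830/31) = -21183*(-31/30830) = 656673/30830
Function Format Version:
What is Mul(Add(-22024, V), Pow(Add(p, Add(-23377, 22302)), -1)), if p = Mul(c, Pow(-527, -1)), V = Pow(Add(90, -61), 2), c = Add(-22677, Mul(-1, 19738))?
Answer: Rational(656673, 30830) ≈ 21.300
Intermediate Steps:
c = -42415 (c = Add(-22677, -19738) = -42415)
V = 841 (V = Pow(29, 2) = 841)
p = Rational(2495, 31) (p = Mul(-42415, Pow(-527, -1)) = Mul(-42415, Rational(-1, 527)) = Rational(2495, 31) ≈ 80.484)
Mul(Add(-22024, V), Pow(Add(p, Add(-23377, 22302)), -1)) = Mul(Add(-22024, 841), Pow(Add(Rational(2495, 31), Add(-23377, 22302)), -1)) = Mul(-21183, Pow(Add(Rational(2495, 31), -1075), -1)) = Mul(-21183, Pow(Rational(-30830, 31), -1)) = Mul(-21183, Rational(-31, 30830)) = Rational(656673, 30830)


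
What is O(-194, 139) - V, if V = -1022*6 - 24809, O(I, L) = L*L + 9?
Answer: 50271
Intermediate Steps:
O(I, L) = 9 + L² (O(I, L) = L² + 9 = 9 + L²)
V = -30941 (V = -6132 - 24809 = -30941)
O(-194, 139) - V = (9 + 139²) - 1*(-30941) = (9 + 19321) + 30941 = 19330 + 30941 = 50271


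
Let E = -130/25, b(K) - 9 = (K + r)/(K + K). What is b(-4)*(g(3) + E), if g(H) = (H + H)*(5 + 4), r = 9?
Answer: 4087/10 ≈ 408.70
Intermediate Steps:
g(H) = 18*H (g(H) = (2*H)*9 = 18*H)
b(K) = 9 + (9 + K)/(2*K) (b(K) = 9 + (K + 9)/(K + K) = 9 + (9 + K)/((2*K)) = 9 + (9 + K)*(1/(2*K)) = 9 + (9 + K)/(2*K))
E = -26/5 (E = -130*1/25 = -26/5 ≈ -5.2000)
b(-4)*(g(3) + E) = ((1/2)*(9 + 19*(-4))/(-4))*(18*3 - 26/5) = ((1/2)*(-1/4)*(9 - 76))*(54 - 26/5) = ((1/2)*(-1/4)*(-67))*(244/5) = (67/8)*(244/5) = 4087/10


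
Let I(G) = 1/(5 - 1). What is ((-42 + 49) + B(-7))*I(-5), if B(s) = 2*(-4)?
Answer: -1/4 ≈ -0.25000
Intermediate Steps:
I(G) = 1/4
B(s) = -8
((-42 + 49) + B(-7))*I(-5) = ((-42 + 49) - 8)*(1/4) = (7 - 8)*(1/4) = -1*1/4 = -1/4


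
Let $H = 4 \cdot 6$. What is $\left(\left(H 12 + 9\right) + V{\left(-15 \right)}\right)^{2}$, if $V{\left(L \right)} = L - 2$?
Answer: $78400$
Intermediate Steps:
$V{\left(L \right)} = -2 + L$ ($V{\left(L \right)} = L - 2 = -2 + L$)
$H = 24$
$\left(\left(H 12 + 9\right) + V{\left(-15 \right)}\right)^{2} = \left(\left(24 \cdot 12 + 9\right) - 17\right)^{2} = \left(\left(288 + 9\right) - 17\right)^{2} = \left(297 - 17\right)^{2} = 280^{2} = 78400$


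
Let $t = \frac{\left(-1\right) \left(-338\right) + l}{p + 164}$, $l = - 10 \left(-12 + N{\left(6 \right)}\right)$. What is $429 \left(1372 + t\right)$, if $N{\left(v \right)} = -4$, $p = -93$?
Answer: $\frac{42003390}{71} \approx 5.916 \cdot 10^{5}$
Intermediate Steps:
$l = 160$ ($l = - 10 \left(-12 - 4\right) = \left(-10\right) \left(-16\right) = 160$)
$t = \frac{498}{71}$ ($t = \frac{\left(-1\right) \left(-338\right) + 160}{-93 + 164} = \frac{338 + 160}{71} = 498 \cdot \frac{1}{71} = \frac{498}{71} \approx 7.0141$)
$429 \left(1372 + t\right) = 429 \left(1372 + \frac{498}{71}\right) = 429 \cdot \frac{97910}{71} = \frac{42003390}{71}$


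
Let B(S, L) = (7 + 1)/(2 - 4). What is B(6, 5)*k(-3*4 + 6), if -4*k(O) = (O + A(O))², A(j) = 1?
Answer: 25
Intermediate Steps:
B(S, L) = -4 (B(S, L) = 8/(-2) = 8*(-½) = -4)
k(O) = -(1 + O)²/4 (k(O) = -(O + 1)²/4 = -(1 + O)²/4)
B(6, 5)*k(-3*4 + 6) = -(-1)*(1 + (-3*4 + 6))² = -(-1)*(1 + (-12 + 6))² = -(-1)*(1 - 6)² = -(-1)*(-5)² = -(-1)*25 = -4*(-25/4) = 25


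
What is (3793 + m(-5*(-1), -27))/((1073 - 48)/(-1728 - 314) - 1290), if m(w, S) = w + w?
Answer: -7765726/2635205 ≈ -2.9469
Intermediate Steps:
m(w, S) = 2*w
(3793 + m(-5*(-1), -27))/((1073 - 48)/(-1728 - 314) - 1290) = (3793 + 2*(-5*(-1)))/((1073 - 48)/(-1728 - 314) - 1290) = (3793 + 2*5)/(1025/(-2042) - 1290) = (3793 + 10)/(1025*(-1/2042) - 1290) = 3803/(-1025/2042 - 1290) = 3803/(-2635205/2042) = 3803*(-2042/2635205) = -7765726/2635205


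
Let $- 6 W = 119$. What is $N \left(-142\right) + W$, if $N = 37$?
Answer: $- \frac{31643}{6} \approx -5273.8$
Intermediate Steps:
$W = - \frac{119}{6}$ ($W = \left(- \frac{1}{6}\right) 119 = - \frac{119}{6} \approx -19.833$)
$N \left(-142\right) + W = 37 \left(-142\right) - \frac{119}{6} = -5254 - \frac{119}{6} = - \frac{31643}{6}$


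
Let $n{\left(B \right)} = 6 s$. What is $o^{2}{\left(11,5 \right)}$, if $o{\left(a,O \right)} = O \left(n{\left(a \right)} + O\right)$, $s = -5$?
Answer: $15625$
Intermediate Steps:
$n{\left(B \right)} = -30$ ($n{\left(B \right)} = 6 \left(-5\right) = -30$)
$o{\left(a,O \right)} = O \left(-30 + O\right)$
$o^{2}{\left(11,5 \right)} = \left(5 \left(-30 + 5\right)\right)^{2} = \left(5 \left(-25\right)\right)^{2} = \left(-125\right)^{2} = 15625$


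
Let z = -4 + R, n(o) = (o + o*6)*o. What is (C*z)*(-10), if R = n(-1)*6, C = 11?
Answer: -4180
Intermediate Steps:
n(o) = 7*o² (n(o) = (o + 6*o)*o = (7*o)*o = 7*o²)
R = 42 (R = (7*(-1)²)*6 = (7*1)*6 = 7*6 = 42)
z = 38 (z = -4 + 42 = 38)
(C*z)*(-10) = (11*38)*(-10) = 418*(-10) = -4180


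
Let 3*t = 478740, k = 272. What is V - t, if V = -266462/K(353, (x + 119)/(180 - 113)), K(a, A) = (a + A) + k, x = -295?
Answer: -136166926/851 ≈ -1.6001e+5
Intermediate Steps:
t = 159580 (t = (⅓)*478740 = 159580)
K(a, A) = 272 + A + a (K(a, A) = (a + A) + 272 = (A + a) + 272 = 272 + A + a)
V = -364346/851 (V = -266462/(272 + (-295 + 119)/(180 - 113) + 353) = -266462/(272 - 176/67 + 353) = -266462/41699/67 = -266462*67/41699 = -364346/851 ≈ -428.14)
V - t = -364346/851 - 1*159580 = -364346/851 - 159580 = -136166926/851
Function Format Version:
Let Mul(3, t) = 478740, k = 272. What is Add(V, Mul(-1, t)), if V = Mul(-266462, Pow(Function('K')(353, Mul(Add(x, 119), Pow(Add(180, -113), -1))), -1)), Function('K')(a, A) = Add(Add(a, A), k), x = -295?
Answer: Rational(-136166926, 851) ≈ -1.6001e+5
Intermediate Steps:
t = 159580 (t = Mul(Rational(1, 3), 478740) = 159580)
Function('K')(a, A) = Add(272, A, a) (Function('K')(a, A) = Add(Add(a, A), 272) = Add(Add(A, a), 272) = Add(272, A, a))
V = Rational(-364346, 851) (V = Mul(-266462, Pow(Add(272, Mul(Add(-295, 119), Pow(Add(180, -113), -1)), 353), -1)) = Mul(-266462, Pow(Add(272, Mul(-176, Pow(67, -1)), 353), -1)) = Mul(-266462, Pow(Add(272, Mul(-176, Rational(1, 67)), 353), -1)) = Mul(-266462, Pow(Add(272, Rational(-176, 67), 353), -1)) = Mul(-266462, Pow(Rational(41699, 67), -1)) = Mul(-266462, Rational(67, 41699)) = Rational(-364346, 851) ≈ -428.14)
Add(V, Mul(-1, t)) = Add(Rational(-364346, 851), Mul(-1, 159580)) = Add(Rational(-364346, 851), -159580) = Rational(-136166926, 851)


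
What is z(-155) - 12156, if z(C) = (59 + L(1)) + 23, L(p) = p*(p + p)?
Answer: -12072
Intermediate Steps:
L(p) = 2*p² (L(p) = p*(2*p) = 2*p²)
z(C) = 84 (z(C) = (59 + 2*1²) + 23 = (59 + 2*1) + 23 = (59 + 2) + 23 = 61 + 23 = 84)
z(-155) - 12156 = 84 - 12156 = -12072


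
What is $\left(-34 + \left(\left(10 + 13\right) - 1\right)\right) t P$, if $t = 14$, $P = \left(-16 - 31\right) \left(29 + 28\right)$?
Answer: $450072$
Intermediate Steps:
$P = -2679$ ($P = \left(-47\right) 57 = -2679$)
$\left(-34 + \left(\left(10 + 13\right) - 1\right)\right) t P = \left(-34 + \left(\left(10 + 13\right) - 1\right)\right) 14 \left(-2679\right) = \left(-34 + \left(23 - 1\right)\right) 14 \left(-2679\right) = \left(-34 + 22\right) 14 \left(-2679\right) = \left(-12\right) 14 \left(-2679\right) = \left(-168\right) \left(-2679\right) = 450072$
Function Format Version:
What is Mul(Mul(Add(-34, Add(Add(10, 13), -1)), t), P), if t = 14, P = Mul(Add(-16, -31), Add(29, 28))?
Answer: 450072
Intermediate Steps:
P = -2679 (P = Mul(-47, 57) = -2679)
Mul(Mul(Add(-34, Add(Add(10, 13), -1)), t), P) = Mul(Mul(Add(-34, Add(Add(10, 13), -1)), 14), -2679) = Mul(Mul(Add(-34, Add(23, -1)), 14), -2679) = Mul(Mul(Add(-34, 22), 14), -2679) = Mul(Mul(-12, 14), -2679) = Mul(-168, -2679) = 450072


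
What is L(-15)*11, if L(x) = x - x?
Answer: 0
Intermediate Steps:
L(x) = 0
L(-15)*11 = 0*11 = 0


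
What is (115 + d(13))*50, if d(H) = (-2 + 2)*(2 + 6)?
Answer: 5750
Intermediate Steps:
d(H) = 0 (d(H) = 0*8 = 0)
(115 + d(13))*50 = (115 + 0)*50 = 115*50 = 5750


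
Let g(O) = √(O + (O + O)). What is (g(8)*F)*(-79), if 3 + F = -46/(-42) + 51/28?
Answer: 79*√6/6 ≈ 32.252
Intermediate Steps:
g(O) = √3*√O (g(O) = √(O + 2*O) = √(3*O) = √3*√O)
F = -1/12 (F = -3 + (-46/(-42) + 51/28) = -3 + (-46*(-1/42) + 51*(1/28)) = -3 + (23/21 + 51/28) = -3 + 35/12 = -1/12 ≈ -0.083333)
(g(8)*F)*(-79) = ((√3*√8)*(-1/12))*(-79) = ((√3*(2*√2))*(-1/12))*(-79) = ((2*√6)*(-1/12))*(-79) = -√6/6*(-79) = 79*√6/6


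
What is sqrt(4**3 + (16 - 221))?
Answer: I*sqrt(141) ≈ 11.874*I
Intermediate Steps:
sqrt(4**3 + (16 - 221)) = sqrt(64 - 205) = sqrt(-141) = I*sqrt(141)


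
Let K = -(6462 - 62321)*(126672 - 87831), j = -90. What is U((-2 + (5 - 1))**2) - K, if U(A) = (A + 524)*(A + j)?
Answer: -2169664827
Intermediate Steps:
U(A) = (-90 + A)*(524 + A) (U(A) = (A + 524)*(A - 90) = (524 + A)*(-90 + A) = (-90 + A)*(524 + A))
K = 2169619419 (K = -(-55859)*38841 = -1*(-2169619419) = 2169619419)
U((-2 + (5 - 1))**2) - K = (-47160 + ((-2 + (5 - 1))**2)**2 + 434*(-2 + (5 - 1))**2) - 1*2169619419 = (-47160 + ((-2 + 4)**2)**2 + 434*(-2 + 4)**2) - 2169619419 = (-47160 + (2**2)**2 + 434*2**2) - 2169619419 = (-47160 + 4**2 + 434*4) - 2169619419 = (-47160 + 16 + 1736) - 2169619419 = -45408 - 2169619419 = -2169664827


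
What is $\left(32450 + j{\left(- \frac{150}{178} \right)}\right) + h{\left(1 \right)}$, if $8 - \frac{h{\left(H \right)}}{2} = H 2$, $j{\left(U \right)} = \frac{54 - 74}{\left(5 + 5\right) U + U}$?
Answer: $\frac{5356586}{165} \approx 32464.0$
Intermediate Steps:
$j{\left(U \right)} = - \frac{20}{11 U}$ ($j{\left(U \right)} = - \frac{20}{10 U + U} = - \frac{20}{11 U}$)
$h{\left(H \right)} = 16 - 4 H$ ($h{\left(H \right)} = 16 - 2 H 2 = 16 - 2 \cdot 2 H = 16 - 4 H$)
$\left(32450 + j{\left(- \frac{150}{178} \right)}\right) + h{\left(1 \right)} = \left(32450 - \frac{20}{11 \left(- \frac{150}{178}\right)}\right) + \left(16 - 4\right) = \left(32450 - \frac{20}{11 \left(\left(-150\right) \frac{1}{178}\right)}\right) + \left(16 - 4\right) = \left(32450 - \frac{20}{11 \left(- \frac{75}{89}\right)}\right) + 12 = \left(32450 - - \frac{356}{165}\right) + 12 = \left(32450 + \frac{356}{165}\right) + 12 = \frac{5354606}{165} + 12 = \frac{5356586}{165}$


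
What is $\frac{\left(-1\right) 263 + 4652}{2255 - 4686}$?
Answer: $- \frac{399}{221} \approx -1.8054$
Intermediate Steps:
$\frac{\left(-1\right) 263 + 4652}{2255 - 4686} = \frac{-263 + 4652}{-2431} = 4389 \left(- \frac{1}{2431}\right) = - \frac{399}{221}$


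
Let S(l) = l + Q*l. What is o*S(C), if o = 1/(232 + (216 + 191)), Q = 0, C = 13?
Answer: 13/639 ≈ 0.020344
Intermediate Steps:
S(l) = l (S(l) = l + 0*l = l + 0 = l)
o = 1/639 (o = 1/(232 + 407) = 1/639 ≈ 0.0015649)
o*S(C) = (1/639)*13 = 13/639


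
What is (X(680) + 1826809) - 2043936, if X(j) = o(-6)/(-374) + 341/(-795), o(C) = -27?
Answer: -64558476979/297330 ≈ -2.1713e+5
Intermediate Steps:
X(j) = -106069/297330 (X(j) = -27/(-374) + 341/(-795) = -27*(-1/374) + 341*(-1/795) = 27/374 - 341/795 = -106069/297330)
(X(680) + 1826809) - 2043936 = (-106069/297330 + 1826809) - 2043936 = 543165013901/297330 - 2043936 = -64558476979/297330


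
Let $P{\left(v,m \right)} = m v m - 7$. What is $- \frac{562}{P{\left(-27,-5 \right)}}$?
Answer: $\frac{281}{341} \approx 0.82405$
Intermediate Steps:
$P{\left(v,m \right)} = -7 + v m^{2}$ ($P{\left(v,m \right)} = v m^{2} - 7 = -7 + v m^{2}$)
$- \frac{562}{P{\left(-27,-5 \right)}} = - \frac{562}{-7 - 27 \left(-5\right)^{2}} = - \frac{562}{-7 - 675} = - \frac{562}{-682} = \left(-562\right) \left(- \frac{1}{682}\right) = \frac{281}{341}$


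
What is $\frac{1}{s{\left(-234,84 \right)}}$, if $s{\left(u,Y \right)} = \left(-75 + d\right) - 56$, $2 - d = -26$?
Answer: $- \frac{1}{103} \approx -0.0097087$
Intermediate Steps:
$d = 28$ ($d = 2 - -26 = 2 + 26 = 28$)
$s{\left(u,Y \right)} = -103$ ($s{\left(u,Y \right)} = \left(-75 + 28\right) - 56 = -47 - 56 = -103$)
$\frac{1}{s{\left(-234,84 \right)}} = \frac{1}{-103} = - \frac{1}{103}$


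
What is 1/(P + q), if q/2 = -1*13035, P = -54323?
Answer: -1/80393 ≈ -1.2439e-5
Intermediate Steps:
q = -26070 (q = 2*(-1*13035) = 2*(-13035) = -26070)
1/(P + q) = 1/(-54323 - 26070) = 1/(-80393) = -1/80393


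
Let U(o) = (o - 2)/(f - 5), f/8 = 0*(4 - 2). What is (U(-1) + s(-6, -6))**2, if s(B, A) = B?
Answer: 729/25 ≈ 29.160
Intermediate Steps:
f = 0 (f = 8*(0*(4 - 2)) = 8*(0*2) = 8*0 = 0)
U(o) = 2/5 - o/5 (U(o) = (o - 2)/(0 - 5) = (-2 + o)/(-5) = (-2 + o)*(-1/5) = 2/5 - o/5)
(U(-1) + s(-6, -6))**2 = ((2/5 - 1/5*(-1)) - 6)**2 = ((2/5 + 1/5) - 6)**2 = (3/5 - 6)**2 = (-27/5)**2 = 729/25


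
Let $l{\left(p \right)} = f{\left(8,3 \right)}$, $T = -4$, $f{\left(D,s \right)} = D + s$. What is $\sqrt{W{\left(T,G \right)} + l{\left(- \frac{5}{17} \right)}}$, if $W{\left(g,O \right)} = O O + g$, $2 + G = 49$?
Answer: $2 \sqrt{554} \approx 47.074$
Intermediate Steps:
$l{\left(p \right)} = 11$ ($l{\left(p \right)} = 8 + 3 = 11$)
$G = 47$ ($G = -2 + 49 = 47$)
$W{\left(g,O \right)} = g + O^{2}$ ($W{\left(g,O \right)} = O^{2} + g = g + O^{2}$)
$\sqrt{W{\left(T,G \right)} + l{\left(- \frac{5}{17} \right)}} = \sqrt{\left(-4 + 47^{2}\right) + 11} = \sqrt{\left(-4 + 2209\right) + 11} = \sqrt{2205 + 11} = \sqrt{2216} = 2 \sqrt{554}$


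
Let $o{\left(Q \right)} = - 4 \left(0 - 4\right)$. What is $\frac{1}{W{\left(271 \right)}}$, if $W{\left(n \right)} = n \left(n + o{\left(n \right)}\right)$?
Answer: $\frac{1}{77777} \approx 1.2857 \cdot 10^{-5}$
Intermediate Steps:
$o{\left(Q \right)} = 16$ ($o{\left(Q \right)} = \left(-4\right) \left(-4\right) = 16$)
$W{\left(n \right)} = n \left(16 + n\right)$ ($W{\left(n \right)} = n \left(n + 16\right) = n \left(16 + n\right)$)
$\frac{1}{W{\left(271 \right)}} = \frac{1}{271 \left(16 + 271\right)} = \frac{1}{271 \cdot 287} = \frac{1}{77777}$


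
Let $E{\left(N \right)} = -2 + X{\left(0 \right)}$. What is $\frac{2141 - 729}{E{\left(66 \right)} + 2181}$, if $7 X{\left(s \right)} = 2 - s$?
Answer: $\frac{9884}{15255} \approx 0.64792$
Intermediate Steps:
$X{\left(s \right)} = \frac{2}{7} - \frac{s}{7}$ ($X{\left(s \right)} = \frac{2 - s}{7} = \frac{2}{7} - \frac{s}{7}$)
$E{\left(N \right)} = - \frac{12}{7}$ ($E{\left(N \right)} = -2 + \left(\frac{2}{7} - 0\right) = -2 + \left(\frac{2}{7} + 0\right) = -2 + \frac{2}{7} = - \frac{12}{7}$)
$\frac{2141 - 729}{E{\left(66 \right)} + 2181} = \frac{2141 - 729}{- \frac{12}{7} + 2181} = \frac{1412}{\frac{15255}{7}} = 1412 \cdot \frac{7}{15255} = \frac{9884}{15255}$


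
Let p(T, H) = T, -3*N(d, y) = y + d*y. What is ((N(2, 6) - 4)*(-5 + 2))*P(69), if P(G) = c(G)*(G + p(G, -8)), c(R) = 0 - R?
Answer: -285660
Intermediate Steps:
c(R) = -R
N(d, y) = -y/3 - d*y/3 (N(d, y) = -(y + d*y)/3 = -y/3 - d*y/3)
P(G) = -2*G**2 (P(G) = (-G)*(G + G) = (-G)*(2*G) = -2*G**2)
((N(2, 6) - 4)*(-5 + 2))*P(69) = ((-1/3*6*(1 + 2) - 4)*(-5 + 2))*(-2*69**2) = ((-1/3*6*3 - 4)*(-3))*(-2*4761) = ((-6 - 4)*(-3))*(-9522) = -10*(-3)*(-9522) = 30*(-9522) = -285660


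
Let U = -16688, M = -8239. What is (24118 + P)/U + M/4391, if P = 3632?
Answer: -129671341/36638504 ≈ -3.5392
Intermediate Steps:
(24118 + P)/U + M/4391 = (24118 + 3632)/(-16688) - 8239/4391 = 27750*(-1/16688) - 8239*1/4391 = -13875/8344 - 8239/4391 = -129671341/36638504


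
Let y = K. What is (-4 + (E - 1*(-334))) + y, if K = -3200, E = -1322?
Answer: -4192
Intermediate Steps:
y = -3200
(-4 + (E - 1*(-334))) + y = (-4 + (-1322 - 1*(-334))) - 3200 = (-4 + (-1322 + 334)) - 3200 = (-4 - 988) - 3200 = -992 - 3200 = -4192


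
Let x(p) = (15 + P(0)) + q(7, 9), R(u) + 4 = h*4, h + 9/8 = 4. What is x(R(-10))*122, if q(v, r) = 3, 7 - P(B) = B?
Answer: 3050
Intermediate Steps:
h = 23/8 (h = -9/8 + 4 = 23/8 ≈ 2.8750)
P(B) = 7 - B
R(u) = 15/2 (R(u) = -4 + (23/8)*4 = -4 + 23/2 = 15/2)
x(p) = 25 (x(p) = (15 + (7 - 1*0)) + 3 = (15 + (7 + 0)) + 3 = (15 + 7) + 3 = 22 + 3 = 25)
x(R(-10))*122 = 25*122 = 3050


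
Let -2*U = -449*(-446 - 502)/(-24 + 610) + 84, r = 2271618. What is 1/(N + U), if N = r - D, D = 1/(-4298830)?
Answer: 1259557190/2860722432034943 ≈ 4.4029e-7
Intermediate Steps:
D = -1/4298830 ≈ -2.3262e-7
U = -118719/293 (U = -(-449*(-446 - 502)/(-24 + 610) + 84)/2 = -(-(-425652)/586 + 84)/2 = -(-449*(-474/293) + 84)/2 = -(212826/293 + 84)/2 = -½*237438/293 = -118719/293 ≈ -405.18)
N = 9765299606941/4298830 (N = 2271618 - 1*(-1/4298830) = 2271618 + 1/4298830 = 9765299606941/4298830 ≈ 2.2716e+6)
1/(N + U) = 1/(9765299606941/4298830 - 118719/293) = 1/(2860722432034943/1259557190) = 1259557190/2860722432034943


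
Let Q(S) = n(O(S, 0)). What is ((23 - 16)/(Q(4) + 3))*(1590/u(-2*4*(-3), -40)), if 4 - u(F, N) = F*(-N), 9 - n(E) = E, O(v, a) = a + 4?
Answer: -5565/3824 ≈ -1.4553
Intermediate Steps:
O(v, a) = 4 + a
n(E) = 9 - E
Q(S) = 5 (Q(S) = 9 - (4 + 0) = 9 - 1*4 = 9 - 4 = 5)
u(F, N) = 4 + F*N (u(F, N) = 4 - F*(-N) = 4 - (-1)*F*N = 4 + F*N)
((23 - 16)/(Q(4) + 3))*(1590/u(-2*4*(-3), -40)) = ((23 - 16)/(5 + 3))*(1590/(4 + (-2*4*(-3))*(-40))) = (7/8)*(1590/(4 - 8*(-3)*(-40))) = (7*(⅛))*(1590/(4 + 24*(-40))) = 7*(1590/(4 - 960))/8 = 7*(1590/(-956))/8 = 7*(1590*(-1/956))/8 = (7/8)*(-795/478) = -5565/3824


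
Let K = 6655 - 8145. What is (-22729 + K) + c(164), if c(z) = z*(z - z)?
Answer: -24219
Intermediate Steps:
K = -1490
c(z) = 0 (c(z) = z*0 = 0)
(-22729 + K) + c(164) = (-22729 - 1490) + 0 = -24219 + 0 = -24219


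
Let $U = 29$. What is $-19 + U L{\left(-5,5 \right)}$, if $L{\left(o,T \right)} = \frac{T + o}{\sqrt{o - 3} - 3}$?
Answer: $-19$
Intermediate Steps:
$L{\left(o,T \right)} = \frac{T + o}{-3 + \sqrt{-3 + o}}$ ($L{\left(o,T \right)} = \frac{T + o}{\sqrt{-3 + o} - 3} = \frac{T + o}{-3 + \sqrt{-3 + o}}$)
$-19 + U L{\left(-5,5 \right)} = -19 + 29 \frac{5 - 5}{-3 + \sqrt{-3 - 5}} = -19 + 29 \frac{1}{-3 + \sqrt{-8}} \cdot 0 = -19 + 29 \frac{1}{-3 + 2 i \sqrt{2}} \cdot 0 = -19 + 29 \cdot 0 = -19 + 0 = -19$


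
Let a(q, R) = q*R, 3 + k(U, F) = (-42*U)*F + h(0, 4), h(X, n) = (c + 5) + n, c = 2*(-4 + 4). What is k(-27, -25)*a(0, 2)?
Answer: 0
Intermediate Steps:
c = 0 (c = 2*0 = 0)
h(X, n) = 5 + n (h(X, n) = (0 + 5) + n = 5 + n)
k(U, F) = 6 - 42*F*U (k(U, F) = -3 + ((-42*U)*F + (5 + 4)) = -3 + (-42*F*U + 9) = -3 + (9 - 42*F*U) = 6 - 42*F*U)
a(q, R) = R*q
k(-27, -25)*a(0, 2) = (6 - 42*(-25)*(-27))*(2*0) = (6 - 28350)*0 = -28344*0 = 0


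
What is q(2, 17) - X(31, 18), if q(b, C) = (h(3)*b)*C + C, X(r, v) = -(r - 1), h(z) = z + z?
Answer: 251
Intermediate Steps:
h(z) = 2*z
X(r, v) = 1 - r (X(r, v) = -(-1 + r) = 1 - r)
q(b, C) = C + 6*C*b (q(b, C) = ((2*3)*b)*C + C = (6*b)*C + C = 6*C*b + C = C + 6*C*b)
q(2, 17) - X(31, 18) = 17*(1 + 6*2) - (1 - 1*31) = 17*(1 + 12) - (1 - 31) = 17*13 - 1*(-30) = 221 + 30 = 251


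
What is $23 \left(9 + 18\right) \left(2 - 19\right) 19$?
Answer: $-200583$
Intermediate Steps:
$23 \left(9 + 18\right) \left(2 - 19\right) 19 = 23 \cdot 27 \left(-17\right) 19 = 23 \left(-459\right) 19 = \left(-10557\right) 19 = -200583$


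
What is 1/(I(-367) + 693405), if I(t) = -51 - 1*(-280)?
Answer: 1/693634 ≈ 1.4417e-6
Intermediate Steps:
I(t) = 229 (I(t) = -51 + 280 = 229)
1/(I(-367) + 693405) = 1/(229 + 693405) = 1/693634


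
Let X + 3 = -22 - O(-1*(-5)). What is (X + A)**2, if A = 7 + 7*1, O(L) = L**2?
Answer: 1296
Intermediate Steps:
A = 14 (A = 7 + 7 = 14)
X = -50 (X = -3 + (-22 - (-1*(-5))**2) = -3 + (-22 - 1*5**2) = -3 + (-22 - 1*25) = -3 + (-22 - 25) = -3 - 47 = -50)
(X + A)**2 = (-50 + 14)**2 = (-36)**2 = 1296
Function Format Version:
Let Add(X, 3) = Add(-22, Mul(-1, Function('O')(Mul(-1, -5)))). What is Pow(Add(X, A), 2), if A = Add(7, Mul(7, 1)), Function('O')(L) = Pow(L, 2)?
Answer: 1296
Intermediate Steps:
A = 14 (A = Add(7, 7) = 14)
X = -50 (X = Add(-3, Add(-22, Mul(-1, Pow(Mul(-1, -5), 2)))) = Add(-3, Add(-22, Mul(-1, Pow(5, 2)))) = Add(-3, Add(-22, Mul(-1, 25))) = Add(-3, Add(-22, -25)) = Add(-3, -47) = -50)
Pow(Add(X, A), 2) = Pow(Add(-50, 14), 2) = Pow(-36, 2) = 1296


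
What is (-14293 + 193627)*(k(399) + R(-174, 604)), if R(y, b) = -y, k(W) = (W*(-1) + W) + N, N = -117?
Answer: 10222038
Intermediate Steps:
k(W) = -117 (k(W) = (W*(-1) + W) - 117 = (-W + W) - 117 = 0 - 117 = -117)
(-14293 + 193627)*(k(399) + R(-174, 604)) = (-14293 + 193627)*(-117 - 1*(-174)) = 179334*(-117 + 174) = 179334*57 = 10222038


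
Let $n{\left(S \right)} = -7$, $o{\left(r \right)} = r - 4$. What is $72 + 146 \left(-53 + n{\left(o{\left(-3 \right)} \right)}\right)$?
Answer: $-8688$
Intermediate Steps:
$o{\left(r \right)} = -4 + r$ ($o{\left(r \right)} = r - 4 = -4 + r$)
$72 + 146 \left(-53 + n{\left(o{\left(-3 \right)} \right)}\right) = 72 + 146 \left(-53 - 7\right) = 72 + 146 \left(-60\right) = 72 - 8760 = -8688$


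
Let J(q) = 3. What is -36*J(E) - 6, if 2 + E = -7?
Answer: -114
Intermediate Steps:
E = -9 (E = -2 - 7 = -9)
-36*J(E) - 6 = -36*3 - 6 = -108 - 6 = -114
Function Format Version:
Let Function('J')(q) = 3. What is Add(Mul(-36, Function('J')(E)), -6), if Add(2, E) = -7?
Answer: -114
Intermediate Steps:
E = -9 (E = Add(-2, -7) = -9)
Add(Mul(-36, Function('J')(E)), -6) = Add(Mul(-36, 3), -6) = Add(-108, -6) = -114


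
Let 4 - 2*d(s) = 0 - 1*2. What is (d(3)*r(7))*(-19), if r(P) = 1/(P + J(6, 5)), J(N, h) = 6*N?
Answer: -57/43 ≈ -1.3256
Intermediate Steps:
d(s) = 3 (d(s) = 2 - (0 - 1*2)/2 = 2 - (0 - 2)/2 = 2 - ½*(-2) = 2 + 1 = 3)
r(P) = 1/(36 + P) (r(P) = 1/(P + 6*6) = 1/(P + 36) = 1/(36 + P))
(d(3)*r(7))*(-19) = (3/(36 + 7))*(-19) = (3/43)*(-19) = -57/43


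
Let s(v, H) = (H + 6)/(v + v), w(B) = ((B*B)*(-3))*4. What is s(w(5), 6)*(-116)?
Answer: 58/25 ≈ 2.3200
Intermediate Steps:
w(B) = -12*B² (w(B) = (B²*(-3))*4 = -3*B²*4 = -12*B²)
s(v, H) = (6 + H)/(2*v) (s(v, H) = (6 + H)/((2*v)) = (6 + H)*(1/(2*v)) = (6 + H)/(2*v))
s(w(5), 6)*(-116) = ((6 + 6)/(2*((-12*5²))))*(-116) = ((½)*12/(-12*25))*(-116) = ((½)*12/(-300))*(-116) = ((½)*(-1/300)*12)*(-116) = -1/50*(-116) = 58/25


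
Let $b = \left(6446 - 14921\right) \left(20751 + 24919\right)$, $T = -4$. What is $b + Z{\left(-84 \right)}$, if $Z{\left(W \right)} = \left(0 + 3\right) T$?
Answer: $-387053262$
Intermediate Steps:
$Z{\left(W \right)} = -12$ ($Z{\left(W \right)} = \left(0 + 3\right) \left(-4\right) = 3 \left(-4\right) = -12$)
$b = -387053250$ ($b = \left(-8475\right) 45670 = -387053250$)
$b + Z{\left(-84 \right)} = -387053250 - 12 = -387053262$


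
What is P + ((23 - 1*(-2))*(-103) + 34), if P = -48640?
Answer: -51181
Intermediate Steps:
P + ((23 - 1*(-2))*(-103) + 34) = -48640 + ((23 - 1*(-2))*(-103) + 34) = -48640 + ((23 + 2)*(-103) + 34) = -48640 + (25*(-103) + 34) = -48640 + (-2575 + 34) = -48640 - 2541 = -51181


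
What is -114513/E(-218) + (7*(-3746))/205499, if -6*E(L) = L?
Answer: -10085682737/3199913 ≈ -3151.9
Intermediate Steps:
E(L) = -L/6
-114513/E(-218) + (7*(-3746))/205499 = -114513/((-⅙*(-218))) + (7*(-3746))/205499 = -114513/109/3 - 26222*1/205499 = -114513*3/109 - 3746/29357 = -343539/109 - 3746/29357 = -10085682737/3199913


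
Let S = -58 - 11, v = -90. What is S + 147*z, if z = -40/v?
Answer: -11/3 ≈ -3.6667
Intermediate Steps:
z = 4/9 (z = -40/(-90) = -40*(-1/90) = 4/9 ≈ 0.44444)
S = -69
S + 147*z = -69 + 147*(4/9) = -69 + 196/3 = -11/3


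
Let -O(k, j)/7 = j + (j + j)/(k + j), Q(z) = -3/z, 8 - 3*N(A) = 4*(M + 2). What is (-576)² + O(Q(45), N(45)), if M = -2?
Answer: 12937976/39 ≈ 3.3174e+5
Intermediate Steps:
N(A) = 8/3 (N(A) = 8/3 - 4*(-2 + 2)/3 = 8/3 - 4*0/3 = 8/3 - ⅓*0 = 8/3 + 0 = 8/3)
O(k, j) = -7*j - 14*j/(j + k) (O(k, j) = -7*(j + (j + j)/(k + j)) = -7*(j + (2*j)/(j + k)) = -7*(j + 2*j/(j + k)) = -7*j - 14*j/(j + k))
(-576)² + O(Q(45), N(45)) = (-576)² - 7*8/3*(2 + 8/3 - 3/45)/(8/3 - 3/45) = 331776 - 7*8/3*(2 + 8/3 - 3*1/45)/(8/3 - 3*1/45) = 331776 - 7*8/3*(2 + 8/3 - 1/15)/(8/3 - 1/15) = 331776 - 7*8/3*23/5/13/5 = 331776 - 7*8/3*5/13*23/5 = 331776 - 1288/39 = 12937976/39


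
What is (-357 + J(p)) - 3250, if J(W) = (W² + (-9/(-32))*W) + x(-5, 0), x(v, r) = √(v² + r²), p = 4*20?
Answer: 5641/2 ≈ 2820.5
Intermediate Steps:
p = 80
x(v, r) = √(r² + v²)
J(W) = 5 + W² + 9*W/32 (J(W) = (W² + (-9/(-32))*W) + √(0² + (-5)²) = (W² + (-9*(-1/32))*W) + √(0 + 25) = (W² + 9*W/32) + √25 = (W² + 9*W/32) + 5 = 5 + W² + 9*W/32)
(-357 + J(p)) - 3250 = (-357 + (5 + 80² + (9/32)*80)) - 3250 = (-357 + (5 + 6400 + 45/2)) - 3250 = (-357 + 12855/2) - 3250 = 12141/2 - 3250 = 5641/2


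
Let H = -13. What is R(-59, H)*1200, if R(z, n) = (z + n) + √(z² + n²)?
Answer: -86400 + 6000*√146 ≈ -13902.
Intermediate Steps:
R(z, n) = n + z + √(n² + z²) (R(z, n) = (n + z) + √(n² + z²) = n + z + √(n² + z²))
R(-59, H)*1200 = (-13 - 59 + √((-13)² + (-59)²))*1200 = (-13 - 59 + √(169 + 3481))*1200 = (-13 - 59 + √3650)*1200 = (-13 - 59 + 5*√146)*1200 = (-72 + 5*√146)*1200 = -86400 + 6000*√146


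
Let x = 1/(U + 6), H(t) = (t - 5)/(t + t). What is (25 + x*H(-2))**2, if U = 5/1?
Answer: 1225449/1936 ≈ 632.98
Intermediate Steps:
U = 5 (U = 5*1 = 5)
H(t) = (-5 + t)/(2*t) (H(t) = (-5 + t)/((2*t)) = (-5 + t)*(1/(2*t)) = (-5 + t)/(2*t))
x = 1/11 (x = 1/(5 + 6) = 1/11 ≈ 0.090909)
(25 + x*H(-2))**2 = (25 + ((1/2)*(-5 - 2)/(-2))/11)**2 = (25 + ((1/2)*(-1/2)*(-7))/11)**2 = (25 + (1/11)*(7/4))**2 = (25 + 7/44)**2 = (1107/44)**2 = 1225449/1936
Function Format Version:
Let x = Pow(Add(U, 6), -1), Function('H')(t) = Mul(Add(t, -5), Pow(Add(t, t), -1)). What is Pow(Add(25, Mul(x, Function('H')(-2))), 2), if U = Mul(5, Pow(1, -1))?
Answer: Rational(1225449, 1936) ≈ 632.98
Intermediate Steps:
U = 5 (U = Mul(5, 1) = 5)
Function('H')(t) = Mul(Rational(1, 2), Pow(t, -1), Add(-5, t)) (Function('H')(t) = Mul(Add(-5, t), Pow(Mul(2, t), -1)) = Mul(Add(-5, t), Mul(Rational(1, 2), Pow(t, -1))) = Mul(Rational(1, 2), Pow(t, -1), Add(-5, t)))
x = Rational(1, 11) (x = Pow(Add(5, 6), -1) = Pow(11, -1) = Rational(1, 11) ≈ 0.090909)
Pow(Add(25, Mul(x, Function('H')(-2))), 2) = Pow(Add(25, Mul(Rational(1, 11), Mul(Rational(1, 2), Pow(-2, -1), Add(-5, -2)))), 2) = Pow(Add(25, Mul(Rational(1, 11), Mul(Rational(1, 2), Rational(-1, 2), -7))), 2) = Pow(Add(25, Mul(Rational(1, 11), Rational(7, 4))), 2) = Pow(Add(25, Rational(7, 44)), 2) = Pow(Rational(1107, 44), 2) = Rational(1225449, 1936)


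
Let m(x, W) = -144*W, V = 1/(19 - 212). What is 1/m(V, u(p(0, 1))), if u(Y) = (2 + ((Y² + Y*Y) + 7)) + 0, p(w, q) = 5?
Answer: -1/8496 ≈ -0.00011770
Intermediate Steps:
u(Y) = 9 + 2*Y² (u(Y) = (2 + ((Y² + Y²) + 7)) + 0 = (2 + (2*Y² + 7)) + 0 = (2 + (7 + 2*Y²)) + 0 = (9 + 2*Y²) + 0 = 9 + 2*Y²)
V = -1/193 (V = 1/(-193) = -1/193 ≈ -0.0051813)
1/m(V, u(p(0, 1))) = 1/(-144*(9 + 2*5²)) = 1/(-144*(9 + 2*25)) = 1/(-144*(9 + 50)) = 1/(-144*59) = 1/(-8496) = -1/8496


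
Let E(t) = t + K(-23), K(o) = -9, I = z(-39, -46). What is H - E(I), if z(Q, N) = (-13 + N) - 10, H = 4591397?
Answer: 4591475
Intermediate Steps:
z(Q, N) = -23 + N
I = -69 (I = -23 - 46 = -69)
E(t) = -9 + t (E(t) = t - 9 = -9 + t)
H - E(I) = 4591397 - (-9 - 69) = 4591397 - 1*(-78) = 4591397 + 78 = 4591475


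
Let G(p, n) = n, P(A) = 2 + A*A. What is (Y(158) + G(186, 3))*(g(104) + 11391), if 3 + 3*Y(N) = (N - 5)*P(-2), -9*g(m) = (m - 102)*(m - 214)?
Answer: 31643612/9 ≈ 3.5160e+6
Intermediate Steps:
P(A) = 2 + A²
g(m) = -(-214 + m)*(-102 + m)/9 (g(m) = -(m - 102)*(m - 214)/9 = -(-102 + m)*(-214 + m)/9 = -(-214 + m)*(-102 + m)/9)
Y(N) = -11 + 2*N (Y(N) = -1 + ((N - 5)*(2 + (-2)²))/3 = -1 + ((-5 + N)*(2 + 4))/3 = -1 + ((-5 + N)*6)/3 = -1 + (-30 + 6*N)/3 = -1 + (-10 + 2*N) = -11 + 2*N)
(Y(158) + G(186, 3))*(g(104) + 11391) = ((-11 + 2*158) + 3)*((-7276/3 - ⅑*104² + (316/9)*104) + 11391) = ((-11 + 316) + 3)*((-7276/3 - ⅑*10816 + 32864/9) + 11391) = (305 + 3)*((-7276/3 - 10816/9 + 32864/9) + 11391) = 308*(220/9 + 11391) = 308*(102739/9) = 31643612/9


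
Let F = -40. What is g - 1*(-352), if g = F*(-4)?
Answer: 512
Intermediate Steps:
g = 160 (g = -40*(-4) = 160)
g - 1*(-352) = 160 - 1*(-352) = 160 + 352 = 512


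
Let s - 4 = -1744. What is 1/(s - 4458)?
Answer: -1/6198 ≈ -0.00016134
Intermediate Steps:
s = -1740 (s = 4 - 1744 = -1740)
1/(s - 4458) = 1/(-1740 - 4458) = 1/(-6198) = -1/6198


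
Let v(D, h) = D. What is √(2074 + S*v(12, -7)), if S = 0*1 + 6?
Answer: √2146 ≈ 46.325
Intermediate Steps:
S = 6 (S = 0 + 6 = 6)
√(2074 + S*v(12, -7)) = √(2074 + 6*12) = √(2074 + 72) = √2146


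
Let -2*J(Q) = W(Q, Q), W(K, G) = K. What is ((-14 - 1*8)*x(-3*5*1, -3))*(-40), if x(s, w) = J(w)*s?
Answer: -19800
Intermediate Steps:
J(Q) = -Q/2
x(s, w) = -s*w/2 (x(s, w) = (-w/2)*s = -s*w/2)
((-14 - 1*8)*x(-3*5*1, -3))*(-40) = ((-14 - 1*8)*(-1/2*-3*5*1*(-3)))*(-40) = ((-14 - 8)*(-1/2*(-15*1)*(-3)))*(-40) = -(-11)*(-15)*(-3)*(-40) = -22*(-45/2)*(-40) = 495*(-40) = -19800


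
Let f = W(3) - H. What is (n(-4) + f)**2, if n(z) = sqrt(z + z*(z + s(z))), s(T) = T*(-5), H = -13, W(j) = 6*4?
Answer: 1301 + 148*I*sqrt(17) ≈ 1301.0 + 610.22*I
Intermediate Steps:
W(j) = 24
s(T) = -5*T
n(z) = sqrt(z - 4*z**2) (n(z) = sqrt(z + z*(z - 5*z)) = sqrt(z + z*(-4*z)) = sqrt(z - 4*z**2))
f = 37 (f = 24 - 1*(-13) = 24 + 13 = 37)
(n(-4) + f)**2 = (sqrt(-4*(1 - 4*(-4))) + 37)**2 = (sqrt(-4*(1 + 16)) + 37)**2 = (sqrt(-4*17) + 37)**2 = (sqrt(-68) + 37)**2 = (2*I*sqrt(17) + 37)**2 = (37 + 2*I*sqrt(17))**2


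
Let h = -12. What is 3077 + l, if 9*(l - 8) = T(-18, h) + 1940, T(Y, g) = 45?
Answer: 29750/9 ≈ 3305.6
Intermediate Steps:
l = 2057/9 (l = 8 + (45 + 1940)/9 = 8 + (⅑)*1985 = 8 + 1985/9 = 2057/9 ≈ 228.56)
3077 + l = 3077 + 2057/9 = 29750/9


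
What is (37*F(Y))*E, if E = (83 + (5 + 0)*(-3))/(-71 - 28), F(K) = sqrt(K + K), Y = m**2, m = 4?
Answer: -10064*sqrt(2)/99 ≈ -143.76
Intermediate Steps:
Y = 16 (Y = 4**2 = 16)
F(K) = sqrt(2)*sqrt(K) (F(K) = sqrt(2*K) = sqrt(2)*sqrt(K))
E = -68/99 (E = (83 + 5*(-3))/(-99) = (83 - 15)*(-1/99) = 68*(-1/99) = -68/99 ≈ -0.68687)
(37*F(Y))*E = (37*(sqrt(2)*sqrt(16)))*(-68/99) = (37*(sqrt(2)*4))*(-68/99) = (37*(4*sqrt(2)))*(-68/99) = (148*sqrt(2))*(-68/99) = -10064*sqrt(2)/99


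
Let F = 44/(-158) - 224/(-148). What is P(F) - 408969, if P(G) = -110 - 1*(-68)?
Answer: -409011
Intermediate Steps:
F = 3610/2923 (F = 44*(-1/158) - 224*(-1/148) = -22/79 + 56/37 = 3610/2923 ≈ 1.2350)
P(G) = -42 (P(G) = -110 + 68 = -42)
P(F) - 408969 = -42 - 408969 = -409011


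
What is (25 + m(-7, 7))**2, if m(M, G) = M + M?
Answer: 121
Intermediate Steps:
m(M, G) = 2*M
(25 + m(-7, 7))**2 = (25 + 2*(-7))**2 = (25 - 14)**2 = 11**2 = 121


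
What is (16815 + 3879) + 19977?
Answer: 40671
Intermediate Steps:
(16815 + 3879) + 19977 = 20694 + 19977 = 40671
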